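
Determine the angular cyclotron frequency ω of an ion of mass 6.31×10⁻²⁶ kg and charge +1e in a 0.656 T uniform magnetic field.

ω = |q|B/m.
ω = (1.602×10⁻¹⁹)(0.656)/6.31×10⁻²⁶ ≈ 1.67×10⁶ rad/s.

ω ≈ 1.67×10⁶ rad/s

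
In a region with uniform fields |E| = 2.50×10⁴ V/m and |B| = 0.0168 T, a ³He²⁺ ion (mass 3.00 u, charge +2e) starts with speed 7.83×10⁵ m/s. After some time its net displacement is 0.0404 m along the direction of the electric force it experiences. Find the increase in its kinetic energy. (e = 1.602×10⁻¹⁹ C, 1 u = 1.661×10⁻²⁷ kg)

ΔKE ≈ 3.24×10⁻¹⁶ J

The magnetic force is always ⟂ v and does no work; only the electric force changes KE.
ΔKE = F_E · d = |q|E d = (3.204×10⁻¹⁹)(2.50×10⁴)(0.0404) ≈ 3.24×10⁻¹⁶ J.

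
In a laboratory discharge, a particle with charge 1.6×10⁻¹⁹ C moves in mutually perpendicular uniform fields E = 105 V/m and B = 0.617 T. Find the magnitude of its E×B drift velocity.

v_d ≈ 170 m/s

The E×B drift speed is v_d = E/B.
v_d = 105/0.617 = 170 m/s.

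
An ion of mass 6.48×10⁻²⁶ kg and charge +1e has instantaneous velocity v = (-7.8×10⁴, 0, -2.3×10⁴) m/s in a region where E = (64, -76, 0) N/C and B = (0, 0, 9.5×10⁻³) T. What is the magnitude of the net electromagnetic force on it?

|F| ≈ 1.07×10⁻¹⁶ N

v×B = (0, 741, 0) N/C.
E + v×B = (64.0, 665, 0) N/C.
F = q(E + v×B) = (1.602×10⁻¹⁹ C)·(64.0, 665, 0) = (1.03×10⁻¹⁷, 1.07×10⁻¹⁶, 0) N.
|F| = 1.07×10⁻¹⁶ N.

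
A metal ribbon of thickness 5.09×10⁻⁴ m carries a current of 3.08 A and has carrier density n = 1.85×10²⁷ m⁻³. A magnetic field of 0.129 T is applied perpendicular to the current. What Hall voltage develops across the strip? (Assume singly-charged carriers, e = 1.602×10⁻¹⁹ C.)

V_H = IB/(n e t).
V_H = (3.08)(0.129)/((1.85×10²⁷)(1.602×10⁻¹⁹)(5.09×10⁻⁴)) ≈ 2.63×10⁻⁶ V.

V_H ≈ 2.63×10⁻⁶ V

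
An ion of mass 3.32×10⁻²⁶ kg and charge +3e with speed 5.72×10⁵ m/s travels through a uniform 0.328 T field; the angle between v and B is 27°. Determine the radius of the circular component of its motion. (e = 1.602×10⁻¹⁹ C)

v⊥ = v sinθ = 5.72×10⁵·sin27° ≈ 2.597×10⁵ m/s.
r = m v⊥/(|q|B) = (3.32×10⁻²⁶)(2.597×10⁵)/((4.806×10⁻¹⁹)(0.328)) ≈ 0.0547 m.

r ≈ 0.0547 m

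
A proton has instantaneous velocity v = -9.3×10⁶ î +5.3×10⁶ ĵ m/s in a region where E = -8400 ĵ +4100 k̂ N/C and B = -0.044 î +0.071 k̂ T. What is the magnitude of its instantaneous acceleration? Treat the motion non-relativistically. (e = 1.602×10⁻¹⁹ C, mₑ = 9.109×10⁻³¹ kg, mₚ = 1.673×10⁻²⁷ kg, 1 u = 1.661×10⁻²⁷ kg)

|a| ≈ 7.56×10¹³ m/s²

v×B = (3.76×10⁵, 6.60×10⁵, 2.33×10⁵) N/C.
E + v×B = (3.76×10⁵, 6.52×10⁵, 2.37×10⁵) N/C.
F = q(E + v×B) = (1.602×10⁻¹⁹ C)·(3.76×10⁵, 6.52×10⁵, 2.37×10⁵) = (6.03×10⁻¹⁴, 1.04×10⁻¹³, 3.80×10⁻¹⁴) N.
|a| = |F|/m = 1.264×10⁻¹³/1.673×10⁻²⁷ ≈ 7.56×10¹³ m/s².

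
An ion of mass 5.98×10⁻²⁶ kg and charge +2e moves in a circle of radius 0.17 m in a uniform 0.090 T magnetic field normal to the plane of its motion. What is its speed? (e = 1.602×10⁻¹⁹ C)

v ≈ 8.2×10⁴ m/s

From |q|vB = mv²/r, v = |q|Br/m.
v = (3.204×10⁻¹⁹)(0.090)(0.17)/5.98×10⁻²⁶ ≈ 8.2×10⁴ m/s.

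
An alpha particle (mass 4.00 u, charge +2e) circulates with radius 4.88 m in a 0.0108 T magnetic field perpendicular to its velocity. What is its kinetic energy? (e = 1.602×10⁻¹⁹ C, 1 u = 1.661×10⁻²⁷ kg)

v = |q|Br/m, then KE = ½mv² = (qBr)²/(2m).
v = (3.204×10⁻¹⁹)(0.0108)(4.88)/6.644×10⁻²⁷ ≈ 2.542×10⁶ m/s.
KE = ½(6.644×10⁻²⁷)(2.542×10⁶)² ≈ 2.15×10⁻¹⁴ J.

KE ≈ 2.15×10⁻¹⁴ J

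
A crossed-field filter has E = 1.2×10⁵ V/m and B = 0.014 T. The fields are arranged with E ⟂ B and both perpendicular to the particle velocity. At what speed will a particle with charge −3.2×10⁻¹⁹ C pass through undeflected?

v = 8.6×10⁶ m/s

Zero net Lorentz force requires |qE| = |q v×B|, i.e. E = vB.
v = E/B = 1.2×10⁵/0.014 = 8.6×10⁶ m/s.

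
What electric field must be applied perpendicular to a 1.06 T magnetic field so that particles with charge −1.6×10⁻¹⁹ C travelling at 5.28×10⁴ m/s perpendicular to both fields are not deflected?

E = 5.60×10⁴ V/m

For straight-line motion qE = qvB, so E = vB.
E = 5.28×10⁴ × 1.06 = 5.60×10⁴ V/m.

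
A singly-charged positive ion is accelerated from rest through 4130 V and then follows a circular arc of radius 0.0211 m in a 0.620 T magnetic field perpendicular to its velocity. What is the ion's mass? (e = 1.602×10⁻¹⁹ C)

Combine |q|V = ½mv² and r = mv/(|q|B): eliminate v to get m = qB²r²/(2V).
m = (1.602×10⁻¹⁹)(0.620)²(0.0211)²/(2·4130) ≈ 3.32×10⁻²⁷ kg.

m ≈ 3.32×10⁻²⁷ kg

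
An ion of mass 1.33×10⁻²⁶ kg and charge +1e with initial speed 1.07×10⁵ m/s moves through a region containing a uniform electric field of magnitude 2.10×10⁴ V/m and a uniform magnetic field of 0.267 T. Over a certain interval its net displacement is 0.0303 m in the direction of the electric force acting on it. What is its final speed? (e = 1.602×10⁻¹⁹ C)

B does no work; ΔKE = |q|E d.
½mv_f² = ½mv₀² + |q|Ed = ½(1.33×10⁻²⁶)(1.07×10⁵)² + (1.602×10⁻¹⁹)(2.10×10⁴)(0.0303) ≈ 7.614×10⁻¹⁷ J + 1.019×10⁻¹⁶ J ≈ 1.781×10⁻¹⁶ J.
v_f = √(2·1.781×10⁻¹⁶/1.33×10⁻²⁶) ≈ 1.64×10⁵ m/s.

v_f ≈ 1.64×10⁵ m/s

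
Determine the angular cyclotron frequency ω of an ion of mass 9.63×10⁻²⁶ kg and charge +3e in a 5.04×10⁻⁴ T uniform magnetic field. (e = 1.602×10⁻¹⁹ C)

ω ≈ 2520 rad/s

ω = |q|B/m.
ω = (4.806×10⁻¹⁹)(5.04×10⁻⁴)/9.63×10⁻²⁶ ≈ 2520 rad/s.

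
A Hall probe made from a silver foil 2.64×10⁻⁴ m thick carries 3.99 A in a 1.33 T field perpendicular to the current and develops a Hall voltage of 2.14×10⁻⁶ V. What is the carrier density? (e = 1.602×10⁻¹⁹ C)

n ≈ 5.86×10²⁸ m⁻³

From V_H = IB/(n e t), n = IB/(V_H e t).
n = (3.99)(1.33)/((2.14×10⁻⁶)(1.602×10⁻¹⁹)(2.64×10⁻⁴)) ≈ 5.86×10²⁸ m⁻³.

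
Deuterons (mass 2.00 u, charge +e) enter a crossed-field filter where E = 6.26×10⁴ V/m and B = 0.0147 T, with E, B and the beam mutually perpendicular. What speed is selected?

For undeflected motion the electric and magnetic forces balance: qE = qvB.
v = E/B = 6.26×10⁴/0.0147 = 4.26×10⁶ m/s.

v = 4.26×10⁶ m/s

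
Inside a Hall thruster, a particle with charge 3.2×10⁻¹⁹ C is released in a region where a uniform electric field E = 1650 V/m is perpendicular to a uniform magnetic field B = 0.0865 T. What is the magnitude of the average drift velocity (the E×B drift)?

v_d ≈ 1.91×10⁴ m/s

The E×B drift speed is v_d = E/B.
v_d = 1650/0.0865 = 1.91×10⁴ m/s.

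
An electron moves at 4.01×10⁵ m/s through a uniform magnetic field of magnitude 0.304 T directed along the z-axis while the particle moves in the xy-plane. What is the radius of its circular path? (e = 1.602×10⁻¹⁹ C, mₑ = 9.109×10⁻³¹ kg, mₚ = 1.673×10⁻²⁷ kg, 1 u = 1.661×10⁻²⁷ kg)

The magnetic force provides the centripetal force: |q|vB = mv²/r.
r = mv/(|q|B) = (9.109×10⁻³¹)(4.01×10⁵)/((1.602×10⁻¹⁹)(0.304)) ≈ 7.50×10⁻⁶ m.

r ≈ 7.50×10⁻⁶ m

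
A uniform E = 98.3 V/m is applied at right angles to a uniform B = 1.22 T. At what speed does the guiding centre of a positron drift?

v_d ≈ 80.6 m/s

The E×B drift speed is v_d = E/B.
v_d = 98.3/1.22 = 80.6 m/s.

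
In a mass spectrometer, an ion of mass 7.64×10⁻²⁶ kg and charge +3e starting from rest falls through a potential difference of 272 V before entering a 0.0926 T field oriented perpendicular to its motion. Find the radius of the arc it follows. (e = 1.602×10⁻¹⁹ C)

Acceleration: |q|V = ½mv² ⇒ v = √(2|q|V/m) = √(2·4.806×10⁻¹⁹·272/7.64×10⁻²⁶) ≈ 5.850×10⁴ m/s.
In the field: r = mv/(|q|B) = (7.64×10⁻²⁶)(5.850×10⁴)/((4.806×10⁻¹⁹)(0.0926)) ≈ 0.100 m.

r ≈ 0.100 m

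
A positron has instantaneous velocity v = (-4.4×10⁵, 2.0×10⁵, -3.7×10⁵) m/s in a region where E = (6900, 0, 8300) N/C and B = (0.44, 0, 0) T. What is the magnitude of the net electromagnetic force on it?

|F| ≈ 2.91×10⁻¹⁴ N

v×B = (0, -1.63×10⁵, -8.80×10⁴) N/C.
E + v×B = (6900, -1.63×10⁵, -7.97×10⁴) N/C.
F = q(E + v×B) = (1.602×10⁻¹⁹ C)·(6900, -1.63×10⁵, -7.97×10⁴) = (1.11×10⁻¹⁵, -2.61×10⁻¹⁴, -1.28×10⁻¹⁴) N.
|F| = 2.91×10⁻¹⁴ N.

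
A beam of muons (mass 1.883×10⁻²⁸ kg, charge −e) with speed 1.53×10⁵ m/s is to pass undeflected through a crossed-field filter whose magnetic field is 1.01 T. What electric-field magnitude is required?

For straight-line motion qE = qvB, so E = vB.
E = 1.53×10⁵ × 1.01 = 1.55×10⁵ V/m.

E = 1.55×10⁵ V/m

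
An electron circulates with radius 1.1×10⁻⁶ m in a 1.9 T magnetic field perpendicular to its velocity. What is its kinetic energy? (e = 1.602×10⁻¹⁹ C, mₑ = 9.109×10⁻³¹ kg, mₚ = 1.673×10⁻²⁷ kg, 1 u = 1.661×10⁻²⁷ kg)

KE ≈ 6.2×10⁻²⁰ J

v = |q|Br/m, then KE = ½mv² = (qBr)²/(2m).
v = (1.602×10⁻¹⁹)(1.9)(1.1×10⁻⁶)/9.109×10⁻³¹ ≈ 3.676×10⁵ m/s.
KE = ½(9.109×10⁻³¹)(3.676×10⁵)² ≈ 6.2×10⁻²⁰ J.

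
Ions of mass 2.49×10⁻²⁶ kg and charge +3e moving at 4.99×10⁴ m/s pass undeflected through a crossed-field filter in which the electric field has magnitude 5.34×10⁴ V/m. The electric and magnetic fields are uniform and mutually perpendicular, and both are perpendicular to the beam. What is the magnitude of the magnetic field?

B = 1.07 T

Balance of forces in the selector: qE = qvB ⇒ B = E/v.
B = 5.34×10⁴/4.99×10⁴ = 1.07 T.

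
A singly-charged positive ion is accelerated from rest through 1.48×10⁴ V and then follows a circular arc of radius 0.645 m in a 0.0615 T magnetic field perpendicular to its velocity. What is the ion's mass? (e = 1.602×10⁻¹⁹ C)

m ≈ 8.52×10⁻²⁷ kg

Combine |q|V = ½mv² and r = mv/(|q|B): eliminate v to get m = qB²r²/(2V).
m = (1.602×10⁻¹⁹)(0.0615)²(0.645)²/(2·1.48×10⁴) ≈ 8.52×10⁻²⁷ kg.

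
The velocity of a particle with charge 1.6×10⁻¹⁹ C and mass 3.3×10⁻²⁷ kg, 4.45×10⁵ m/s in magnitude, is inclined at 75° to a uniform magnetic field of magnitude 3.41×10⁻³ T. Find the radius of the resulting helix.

v⊥ = v sinθ = 4.45×10⁵·sin75° ≈ 4.298×10⁵ m/s.
r = m v⊥/(|q|B) = (3.3×10⁻²⁷)(4.298×10⁵)/((1.6×10⁻¹⁹)(3.41×10⁻³)) ≈ 2.60 m.

r ≈ 2.60 m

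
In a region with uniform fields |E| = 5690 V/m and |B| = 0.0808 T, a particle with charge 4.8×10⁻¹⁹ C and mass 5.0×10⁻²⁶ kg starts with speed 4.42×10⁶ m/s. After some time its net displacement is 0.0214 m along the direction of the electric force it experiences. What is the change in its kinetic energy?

ΔKE ≈ 5.84×10⁻¹⁷ J

The magnetic force is always ⟂ v and does no work; only the electric force changes KE.
ΔKE = F_E · d = |q|E d = (4.8×10⁻¹⁹)(5690)(0.0214) ≈ 5.84×10⁻¹⁷ J.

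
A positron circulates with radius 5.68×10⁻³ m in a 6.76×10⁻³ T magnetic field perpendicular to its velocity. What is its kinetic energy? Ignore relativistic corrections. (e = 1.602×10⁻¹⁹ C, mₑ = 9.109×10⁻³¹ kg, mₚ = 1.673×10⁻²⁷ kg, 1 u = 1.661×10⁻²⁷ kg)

KE ≈ 2.08×10⁻¹⁷ J

v = |q|Br/m, then KE = ½mv² = (qBr)²/(2m).
v = (1.602×10⁻¹⁹)(6.76×10⁻³)(5.68×10⁻³)/9.109×10⁻³¹ ≈ 6.753×10⁶ m/s.
KE = ½(9.109×10⁻³¹)(6.753×10⁶)² ≈ 2.08×10⁻¹⁷ J.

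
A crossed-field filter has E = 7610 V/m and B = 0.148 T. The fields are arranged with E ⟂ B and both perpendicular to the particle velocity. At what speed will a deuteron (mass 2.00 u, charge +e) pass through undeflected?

v = 5.14×10⁴ m/s

For undeflected motion the electric and magnetic forces balance: qE = qvB.
v = E/B = 7610/0.148 = 5.14×10⁴ m/s.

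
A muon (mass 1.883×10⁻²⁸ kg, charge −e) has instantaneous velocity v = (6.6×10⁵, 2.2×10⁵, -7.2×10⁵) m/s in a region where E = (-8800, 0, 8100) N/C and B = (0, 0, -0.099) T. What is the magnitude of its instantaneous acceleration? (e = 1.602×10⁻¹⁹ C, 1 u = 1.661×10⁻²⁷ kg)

|a| ≈ 6.18×10¹³ m/s²

v×B = (-2.18×10⁴, 6.53×10⁴, 0) N/C.
E + v×B = (-3.06×10⁴, 6.53×10⁴, 8100) N/C.
F = q(E + v×B) = (−1.602×10⁻¹⁹ C)·(-3.06×10⁴, 6.53×10⁴, 8100) = (4.90×10⁻¹⁵, -1.05×10⁻¹⁴, -1.30×10⁻¹⁵) N.
|a| = |F|/m = 1.163×10⁻¹⁴/1.883×10⁻²⁸ ≈ 6.18×10¹³ m/s².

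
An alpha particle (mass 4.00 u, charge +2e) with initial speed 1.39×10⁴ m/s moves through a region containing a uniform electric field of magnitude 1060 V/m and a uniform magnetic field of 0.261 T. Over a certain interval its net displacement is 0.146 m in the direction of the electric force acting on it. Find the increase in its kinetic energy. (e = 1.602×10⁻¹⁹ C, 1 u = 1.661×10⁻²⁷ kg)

ΔKE ≈ 4.96×10⁻¹⁷ J

The magnetic force is always ⟂ v and does no work; only the electric force changes KE.
ΔKE = F_E · d = |q|E d = (3.204×10⁻¹⁹)(1060)(0.146) ≈ 4.96×10⁻¹⁷ J.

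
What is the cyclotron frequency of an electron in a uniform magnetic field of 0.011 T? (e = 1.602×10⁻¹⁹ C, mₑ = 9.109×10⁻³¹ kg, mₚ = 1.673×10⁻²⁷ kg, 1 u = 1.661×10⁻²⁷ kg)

f = |q|B/(2πm).
f = (1.602×10⁻¹⁹)(0.011)/(2π·9.109×10⁻³¹) ≈ 3.1×10⁸ Hz.

f ≈ 3.1×10⁸ Hz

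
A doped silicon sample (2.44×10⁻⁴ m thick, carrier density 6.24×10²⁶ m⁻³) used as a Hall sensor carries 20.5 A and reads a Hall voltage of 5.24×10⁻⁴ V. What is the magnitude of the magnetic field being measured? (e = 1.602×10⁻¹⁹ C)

B ≈ 0.623 T

From V_H = IB/(n e t), B = V_H n e t / I.
B = (5.24×10⁻⁴)(6.24×10²⁶)(1.602×10⁻¹⁹)(2.44×10⁻⁴)/20.5 ≈ 0.623 T.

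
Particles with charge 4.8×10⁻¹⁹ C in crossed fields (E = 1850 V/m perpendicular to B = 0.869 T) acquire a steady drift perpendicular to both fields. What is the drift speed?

In crossed fields the guiding centre drifts at v_d = |E×B|/B² = E/B, independent of charge and mass.
v_d = 1850/0.869 = 2130 m/s.

v_d ≈ 2130 m/s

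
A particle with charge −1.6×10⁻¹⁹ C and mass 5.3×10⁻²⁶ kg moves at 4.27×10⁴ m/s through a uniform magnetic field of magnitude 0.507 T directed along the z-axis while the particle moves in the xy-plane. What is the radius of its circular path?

r ≈ 0.0279 m

The magnetic force provides the centripetal force: |q|vB = mv²/r.
r = mv/(|q|B) = (5.3×10⁻²⁶)(4.27×10⁴)/((1.6×10⁻¹⁹)(0.507)) ≈ 0.0279 m.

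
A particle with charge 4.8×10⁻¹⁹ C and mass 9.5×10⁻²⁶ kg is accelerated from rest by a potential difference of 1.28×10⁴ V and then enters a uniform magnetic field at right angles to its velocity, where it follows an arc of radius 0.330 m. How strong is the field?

B ≈ 0.216 T

v = √(2|q|V/m) = √(2·4.8×10⁻¹⁹·1.28×10⁴/9.5×10⁻²⁶) ≈ 3.596×10⁵ m/s.
B = mv/(|q|r) = (9.5×10⁻²⁶)(3.596×10⁵)/((4.8×10⁻¹⁹)(0.330)) ≈ 0.216 T.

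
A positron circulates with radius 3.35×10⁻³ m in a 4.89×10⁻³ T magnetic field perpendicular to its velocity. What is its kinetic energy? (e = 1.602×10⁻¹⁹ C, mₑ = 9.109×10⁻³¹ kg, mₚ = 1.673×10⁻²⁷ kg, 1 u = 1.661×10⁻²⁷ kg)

v = |q|Br/m, then KE = ½mv² = (qBr)²/(2m).
v = (1.602×10⁻¹⁹)(4.89×10⁻³)(3.35×10⁻³)/9.109×10⁻³¹ ≈ 2.881×10⁶ m/s.
KE = ½(9.109×10⁻³¹)(2.881×10⁶)² ≈ 3.78×10⁻¹⁸ J = 23.6 eV.

KE ≈ 23.6 eV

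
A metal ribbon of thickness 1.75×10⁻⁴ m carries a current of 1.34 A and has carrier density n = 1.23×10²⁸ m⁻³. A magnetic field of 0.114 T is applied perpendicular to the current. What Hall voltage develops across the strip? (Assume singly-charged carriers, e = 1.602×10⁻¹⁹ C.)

V_H = IB/(n e t).
V_H = (1.34)(0.114)/((1.23×10²⁸)(1.602×10⁻¹⁹)(1.75×10⁻⁴)) ≈ 4.43×10⁻⁷ V.

V_H ≈ 4.43×10⁻⁷ V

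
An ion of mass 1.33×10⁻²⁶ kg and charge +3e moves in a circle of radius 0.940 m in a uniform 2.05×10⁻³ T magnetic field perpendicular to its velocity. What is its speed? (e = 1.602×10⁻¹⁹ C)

v ≈ 6.96×10⁴ m/s

From |q|vB = mv²/r, v = |q|Br/m.
v = (4.806×10⁻¹⁹)(2.05×10⁻³)(0.940)/1.33×10⁻²⁶ ≈ 6.96×10⁴ m/s.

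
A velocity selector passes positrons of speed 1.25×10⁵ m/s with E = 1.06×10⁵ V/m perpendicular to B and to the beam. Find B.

B = 0.848 T

Balance of forces in the selector: qE = qvB ⇒ B = E/v.
B = 1.06×10⁵/1.25×10⁵ = 0.848 T.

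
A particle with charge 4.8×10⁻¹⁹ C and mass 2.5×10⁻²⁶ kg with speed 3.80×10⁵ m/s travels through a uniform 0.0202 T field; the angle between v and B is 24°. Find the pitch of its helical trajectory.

p ≈ 5.62 m

v∥ = v cosθ = 3.80×10⁵·cos24° ≈ 3.471×10⁵ m/s.
T = 2πm/(|q|B) = 2π(2.5×10⁻²⁶)/((4.8×10⁻¹⁹)(0.0202)) ≈ 1.620×10⁻⁵ s.
pitch = v∥ T = (3.471×10⁵)(1.620×10⁻⁵) ≈ 5.62 m.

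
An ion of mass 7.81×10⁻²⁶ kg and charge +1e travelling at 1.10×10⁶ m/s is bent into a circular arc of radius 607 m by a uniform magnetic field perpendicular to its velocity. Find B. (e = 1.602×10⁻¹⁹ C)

B ≈ 8.83×10⁻⁴ T

From |q|vB = mv²/r, B = mv/(|q|r).
B = (7.81×10⁻²⁶)(1.10×10⁶)/((1.602×10⁻¹⁹)(607)) ≈ 8.83×10⁻⁴ T.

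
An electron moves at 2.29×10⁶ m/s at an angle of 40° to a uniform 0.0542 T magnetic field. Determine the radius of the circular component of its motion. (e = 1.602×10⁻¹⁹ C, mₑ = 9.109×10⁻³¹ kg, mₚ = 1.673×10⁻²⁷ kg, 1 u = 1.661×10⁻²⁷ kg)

v⊥ = v sinθ = 2.29×10⁶·sin40° ≈ 1.472×10⁶ m/s.
r = m v⊥/(|q|B) = (9.109×10⁻³¹)(1.472×10⁶)/((1.602×10⁻¹⁹)(0.0542)) ≈ 1.54×10⁻⁴ m.

r ≈ 1.54×10⁻⁴ m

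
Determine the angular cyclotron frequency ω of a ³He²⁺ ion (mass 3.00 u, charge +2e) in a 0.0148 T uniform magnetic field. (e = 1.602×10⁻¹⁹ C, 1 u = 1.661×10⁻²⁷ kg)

ω = |q|B/m.
ω = (3.204×10⁻¹⁹)(0.0148)/4.983×10⁻²⁷ ≈ 9.52×10⁵ rad/s.

ω ≈ 9.52×10⁵ rad/s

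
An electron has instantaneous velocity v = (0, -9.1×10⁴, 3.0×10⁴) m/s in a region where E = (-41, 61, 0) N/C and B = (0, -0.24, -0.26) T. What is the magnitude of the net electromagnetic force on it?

|F| ≈ 4.94×10⁻¹⁵ N

v×B = (3.09×10⁴, 0, 0) N/C.
E + v×B = (3.08×10⁴, 61.0, 0) N/C.
F = q(E + v×B) = (−1.602×10⁻¹⁹ C)·(3.08×10⁴, 61.0, 0) = (-4.94×10⁻¹⁵, -9.77×10⁻¹⁸, 0) N.
|F| = 4.94×10⁻¹⁵ N.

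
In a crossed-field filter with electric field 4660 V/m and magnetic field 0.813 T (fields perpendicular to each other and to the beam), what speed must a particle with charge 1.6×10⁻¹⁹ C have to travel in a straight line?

v = 5730 m/s

Straight-line motion ⇒ electric and magnetic forces cancel, so E = vB.
v = E/B = 4660/0.813 = 5730 m/s.
The result is independent of the particle's charge and mass.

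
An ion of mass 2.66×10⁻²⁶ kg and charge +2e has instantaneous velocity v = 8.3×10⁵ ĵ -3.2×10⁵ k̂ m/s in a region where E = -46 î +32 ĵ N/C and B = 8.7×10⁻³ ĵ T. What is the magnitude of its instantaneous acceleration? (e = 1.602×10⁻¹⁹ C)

v×B = (2780, 0, 0) N/C.
E + v×B = (2740, 32.0, 0) N/C.
F = q(E + v×B) = (3.204×10⁻¹⁹ C)·(2740, 32.0, 0) = (8.77×10⁻¹⁶, 1.03×10⁻¹⁷, 0) N.
|a| = |F|/m = 8.773×10⁻¹⁶/2.66×10⁻²⁶ ≈ 3.30×10¹⁰ m/s².

|a| ≈ 3.30×10¹⁰ m/s²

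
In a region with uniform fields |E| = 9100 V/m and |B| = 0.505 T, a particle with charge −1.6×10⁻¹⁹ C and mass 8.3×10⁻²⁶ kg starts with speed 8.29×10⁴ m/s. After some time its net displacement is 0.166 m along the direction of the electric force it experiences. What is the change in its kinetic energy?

The magnetic force is always ⟂ v and does no work; only the electric force changes KE.
ΔKE = F_E · d = |q|E d = (1.6×10⁻¹⁹)(9100)(0.166) ≈ 2.42×10⁻¹⁶ J.

ΔKE ≈ 2.42×10⁻¹⁶ J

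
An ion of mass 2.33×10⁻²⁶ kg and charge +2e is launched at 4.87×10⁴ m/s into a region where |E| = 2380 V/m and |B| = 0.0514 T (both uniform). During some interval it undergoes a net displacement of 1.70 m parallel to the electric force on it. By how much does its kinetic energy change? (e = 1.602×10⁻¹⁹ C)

The magnetic force is always ⟂ v and does no work; only the electric force changes KE.
ΔKE = F_E · d = |q|E d = (3.204×10⁻¹⁹)(2380)(1.70) ≈ 1.30×10⁻¹⁵ J.

ΔKE ≈ 1.30×10⁻¹⁵ J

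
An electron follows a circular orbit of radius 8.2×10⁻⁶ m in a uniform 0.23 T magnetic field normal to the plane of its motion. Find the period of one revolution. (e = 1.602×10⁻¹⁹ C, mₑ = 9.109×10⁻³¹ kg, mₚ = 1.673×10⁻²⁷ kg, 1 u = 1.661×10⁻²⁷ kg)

T ≈ 1.6×10⁻¹⁰ s

The cyclotron period depends only on m, q, B: T = 2πm/(|q|B).
T = 2π(9.109×10⁻³¹)/((1.602×10⁻¹⁹)(0.23)) ≈ 1.6×10⁻¹⁰ s.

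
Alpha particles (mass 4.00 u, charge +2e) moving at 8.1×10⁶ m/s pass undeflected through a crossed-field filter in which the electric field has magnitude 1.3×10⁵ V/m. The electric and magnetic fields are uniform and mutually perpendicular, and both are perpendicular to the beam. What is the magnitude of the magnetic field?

B = 0.016 T

Balance of forces in the selector: qE = qvB ⇒ B = E/v.
B = 1.3×10⁵/8.1×10⁶ = 0.016 T.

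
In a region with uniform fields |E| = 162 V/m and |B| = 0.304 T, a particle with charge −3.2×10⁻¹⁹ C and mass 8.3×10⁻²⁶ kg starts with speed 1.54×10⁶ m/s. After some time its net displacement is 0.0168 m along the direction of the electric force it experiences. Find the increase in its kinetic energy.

The magnetic force is always ⟂ v and does no work; only the electric force changes KE.
ΔKE = F_E · d = |q|E d = (3.2×10⁻¹⁹)(162)(0.0168) ≈ 8.71×10⁻¹⁹ J.

ΔKE ≈ 8.71×10⁻¹⁹ J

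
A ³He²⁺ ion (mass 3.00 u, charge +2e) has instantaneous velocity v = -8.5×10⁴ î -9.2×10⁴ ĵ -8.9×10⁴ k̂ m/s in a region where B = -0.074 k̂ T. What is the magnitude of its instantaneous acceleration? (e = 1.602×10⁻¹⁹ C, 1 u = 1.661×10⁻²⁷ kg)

v×B = (6810, -6290, 0) N/C.
F = q v×B = (3.204×10⁻¹⁹ C)·(6810, -6290, 0) = (2.18×10⁻¹⁵, -2.02×10⁻¹⁵, 0) N.
|a| = |F|/m = 2.970×10⁻¹⁵/4.983×10⁻²⁷ ≈ 5.96×10¹¹ m/s².

|a| ≈ 5.96×10¹¹ m/s²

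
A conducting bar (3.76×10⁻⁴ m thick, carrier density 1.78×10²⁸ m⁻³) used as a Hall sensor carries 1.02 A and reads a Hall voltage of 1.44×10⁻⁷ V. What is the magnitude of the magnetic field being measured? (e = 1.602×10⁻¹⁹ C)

B ≈ 0.151 T

From V_H = IB/(n e t), B = V_H n e t / I.
B = (1.44×10⁻⁷)(1.78×10²⁸)(1.602×10⁻¹⁹)(3.76×10⁻⁴)/1.02 ≈ 0.151 T.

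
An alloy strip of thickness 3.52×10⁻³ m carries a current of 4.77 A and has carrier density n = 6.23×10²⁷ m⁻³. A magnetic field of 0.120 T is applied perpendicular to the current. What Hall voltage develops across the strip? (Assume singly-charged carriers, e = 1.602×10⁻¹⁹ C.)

V_H = IB/(n e t).
V_H = (4.77)(0.120)/((6.23×10²⁷)(1.602×10⁻¹⁹)(3.52×10⁻³)) ≈ 1.63×10⁻⁷ V.

V_H ≈ 1.63×10⁻⁷ V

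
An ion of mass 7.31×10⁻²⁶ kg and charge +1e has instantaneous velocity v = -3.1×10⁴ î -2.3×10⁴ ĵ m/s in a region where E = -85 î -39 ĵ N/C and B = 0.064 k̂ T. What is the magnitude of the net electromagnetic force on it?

v×B = (-1470, 1980, 0) N/C.
E + v×B = (-1560, 1940, 0) N/C.
F = q(E + v×B) = (1.602×10⁻¹⁹ C)·(-1560, 1940, 0) = (-2.49×10⁻¹⁶, 3.12×10⁻¹⁶, 0) N.
|F| = 3.99×10⁻¹⁶ N.

|F| ≈ 3.99×10⁻¹⁶ N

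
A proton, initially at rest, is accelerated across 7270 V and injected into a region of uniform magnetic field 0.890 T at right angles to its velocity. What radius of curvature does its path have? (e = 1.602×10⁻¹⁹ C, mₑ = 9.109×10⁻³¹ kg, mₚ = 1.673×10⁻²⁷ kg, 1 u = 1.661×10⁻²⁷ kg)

r ≈ 0.0138 m

Acceleration: |q|V = ½mv² ⇒ v = √(2|q|V/m) = √(2·1.602×10⁻¹⁹·7270/1.673×10⁻²⁷) ≈ 1.180×10⁶ m/s.
In the field: r = mv/(|q|B) = (1.673×10⁻²⁷)(1.180×10⁶)/((1.602×10⁻¹⁹)(0.890)) ≈ 0.0138 m.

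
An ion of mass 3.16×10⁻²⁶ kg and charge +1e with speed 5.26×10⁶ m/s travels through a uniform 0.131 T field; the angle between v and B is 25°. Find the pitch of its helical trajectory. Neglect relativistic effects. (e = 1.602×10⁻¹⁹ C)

p ≈ 45.1 m

v∥ = v cosθ = 5.26×10⁶·cos25° ≈ 4.767×10⁶ m/s.
T = 2πm/(|q|B) = 2π(3.16×10⁻²⁶)/((1.602×10⁻¹⁹)(0.131)) ≈ 9.461×10⁻⁶ s.
pitch = v∥ T = (4.767×10⁶)(9.461×10⁻⁶) ≈ 45.1 m.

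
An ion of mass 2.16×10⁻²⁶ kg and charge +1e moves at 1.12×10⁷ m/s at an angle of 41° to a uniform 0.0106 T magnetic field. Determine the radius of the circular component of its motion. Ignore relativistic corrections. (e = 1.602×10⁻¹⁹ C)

v⊥ = v sinθ = 1.12×10⁷·sin41° ≈ 7.348×10⁶ m/s.
r = m v⊥/(|q|B) = (2.16×10⁻²⁶)(7.348×10⁶)/((1.602×10⁻¹⁹)(0.0106)) ≈ 93.5 m.

r ≈ 93.5 m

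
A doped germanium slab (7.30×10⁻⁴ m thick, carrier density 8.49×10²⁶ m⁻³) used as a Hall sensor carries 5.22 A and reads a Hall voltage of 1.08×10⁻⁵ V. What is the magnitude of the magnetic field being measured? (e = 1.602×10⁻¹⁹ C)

From V_H = IB/(n e t), B = V_H n e t / I.
B = (1.08×10⁻⁵)(8.49×10²⁶)(1.602×10⁻¹⁹)(7.30×10⁻⁴)/5.22 ≈ 0.205 T.

B ≈ 0.205 T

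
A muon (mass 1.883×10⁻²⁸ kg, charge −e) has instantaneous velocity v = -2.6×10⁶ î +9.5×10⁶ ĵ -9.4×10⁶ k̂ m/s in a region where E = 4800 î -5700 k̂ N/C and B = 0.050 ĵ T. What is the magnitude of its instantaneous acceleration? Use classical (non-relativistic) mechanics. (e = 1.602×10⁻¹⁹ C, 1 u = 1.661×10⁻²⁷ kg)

v×B = (4.70×10⁵, 0, -1.30×10⁵) N/C.
E + v×B = (4.75×10⁵, 0, -1.36×10⁵) N/C.
F = q(E + v×B) = (−1.602×10⁻¹⁹ C)·(4.75×10⁵, 0, -1.36×10⁵) = (-7.61×10⁻¹⁴, 0, 2.17×10⁻¹⁴) N.
|a| = |F|/m = 7.911×10⁻¹⁴/1.883×10⁻²⁸ ≈ 4.20×10¹⁴ m/s².

|a| ≈ 4.20×10¹⁴ m/s²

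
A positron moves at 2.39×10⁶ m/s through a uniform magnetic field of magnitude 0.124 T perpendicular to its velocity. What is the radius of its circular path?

The magnetic force provides the centripetal force: |q|vB = mv²/r.
r = mv/(|q|B) = (9.109×10⁻³¹)(2.39×10⁶)/((1.602×10⁻¹⁹)(0.124)) ≈ 1.10×10⁻⁴ m.

r ≈ 1.10×10⁻⁴ m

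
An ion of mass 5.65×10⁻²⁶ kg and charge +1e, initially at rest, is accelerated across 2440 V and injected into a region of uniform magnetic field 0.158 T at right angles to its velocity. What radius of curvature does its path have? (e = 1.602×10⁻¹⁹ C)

r ≈ 0.263 m

Acceleration: |q|V = ½mv² ⇒ v = √(2|q|V/m) = √(2·1.602×10⁻¹⁹·2440/5.65×10⁻²⁶) ≈ 1.176×10⁵ m/s.
In the field: r = mv/(|q|B) = (5.65×10⁻²⁶)(1.176×10⁵)/((1.602×10⁻¹⁹)(0.158)) ≈ 0.263 m.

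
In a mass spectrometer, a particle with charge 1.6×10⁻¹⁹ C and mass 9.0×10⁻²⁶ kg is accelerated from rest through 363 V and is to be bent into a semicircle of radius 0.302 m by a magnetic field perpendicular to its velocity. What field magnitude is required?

v = √(2|q|V/m) = √(2·1.6×10⁻¹⁹·363/9.0×10⁻²⁶) ≈ 3.593×10⁴ m/s.
B = mv/(|q|r) = (9.0×10⁻²⁶)(3.593×10⁴)/((1.6×10⁻¹⁹)(0.302)) ≈ 0.0669 T.

B ≈ 0.0669 T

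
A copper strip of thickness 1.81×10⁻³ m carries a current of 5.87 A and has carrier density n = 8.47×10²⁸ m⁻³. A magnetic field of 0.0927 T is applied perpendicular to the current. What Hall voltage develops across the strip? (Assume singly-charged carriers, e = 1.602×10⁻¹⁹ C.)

V_H ≈ 2.22×10⁻⁸ V

V_H = IB/(n e t).
V_H = (5.87)(0.0927)/((8.47×10²⁸)(1.602×10⁻¹⁹)(1.81×10⁻³)) ≈ 2.22×10⁻⁸ V.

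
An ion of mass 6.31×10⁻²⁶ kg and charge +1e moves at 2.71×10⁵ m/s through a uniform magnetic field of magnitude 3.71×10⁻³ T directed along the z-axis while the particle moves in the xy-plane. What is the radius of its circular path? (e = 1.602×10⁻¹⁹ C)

The magnetic force provides the centripetal force: |q|vB = mv²/r.
r = mv/(|q|B) = (6.31×10⁻²⁶)(2.71×10⁵)/((1.602×10⁻¹⁹)(3.71×10⁻³)) ≈ 28.8 m.

r ≈ 28.8 m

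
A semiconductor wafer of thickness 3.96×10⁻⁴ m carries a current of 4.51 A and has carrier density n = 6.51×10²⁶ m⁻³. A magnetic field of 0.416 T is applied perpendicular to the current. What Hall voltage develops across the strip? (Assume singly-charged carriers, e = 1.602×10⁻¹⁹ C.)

V_H = IB/(n e t).
V_H = (4.51)(0.416)/((6.51×10²⁶)(1.602×10⁻¹⁹)(3.96×10⁻⁴)) ≈ 4.54×10⁻⁵ V.

V_H ≈ 4.54×10⁻⁵ V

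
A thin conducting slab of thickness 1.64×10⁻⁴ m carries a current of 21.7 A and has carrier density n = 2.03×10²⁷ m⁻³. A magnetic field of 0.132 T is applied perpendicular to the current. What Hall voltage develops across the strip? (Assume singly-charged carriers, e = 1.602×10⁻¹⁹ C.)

V_H = IB/(n e t).
V_H = (21.7)(0.132)/((2.03×10²⁷)(1.602×10⁻¹⁹)(1.64×10⁻⁴)) ≈ 5.37×10⁻⁵ V.

V_H ≈ 5.37×10⁻⁵ V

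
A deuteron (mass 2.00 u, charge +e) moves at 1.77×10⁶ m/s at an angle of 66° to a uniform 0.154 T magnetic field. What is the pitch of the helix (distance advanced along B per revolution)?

v∥ = v cosθ = 1.77×10⁶·cos66° ≈ 7.199×10⁵ m/s.
T = 2πm/(|q|B) = 2π(3.322×10⁻²⁷)/((1.602×10⁻¹⁹)(0.154)) ≈ 8.461×10⁻⁷ s.
pitch = v∥ T = (7.199×10⁵)(8.461×10⁻⁷) ≈ 0.609 m.

p ≈ 0.609 m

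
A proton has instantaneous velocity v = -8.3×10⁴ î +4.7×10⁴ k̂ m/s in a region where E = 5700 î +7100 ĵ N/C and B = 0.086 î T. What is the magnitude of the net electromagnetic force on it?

v×B = (0, 4040, 0) N/C.
E + v×B = (5700, 1.11×10⁴, 0) N/C.
F = q(E + v×B) = (1.602×10⁻¹⁹ C)·(5700, 1.11×10⁴, 0) = (9.13×10⁻¹⁶, 1.78×10⁻¹⁵, 0) N.
|F| = 2.00×10⁻¹⁵ N.

|F| ≈ 2.00×10⁻¹⁵ N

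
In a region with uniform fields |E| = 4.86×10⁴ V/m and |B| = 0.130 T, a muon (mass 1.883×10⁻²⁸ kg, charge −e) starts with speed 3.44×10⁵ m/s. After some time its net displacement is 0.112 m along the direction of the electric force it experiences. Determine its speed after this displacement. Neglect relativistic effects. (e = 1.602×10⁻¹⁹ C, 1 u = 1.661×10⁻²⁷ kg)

v_f ≈ 3.06×10⁶ m/s

B does no work; ΔKE = |q|E d.
½mv_f² = ½mv₀² + |q|Ed = ½(1.883×10⁻²⁸)(3.44×10⁵)² + (1.602×10⁻¹⁹)(4.86×10⁴)(0.112) ≈ 1.114×10⁻¹⁷ J + 8.720×10⁻¹⁶ J ≈ 8.831×10⁻¹⁶ J.
v_f = √(2·8.831×10⁻¹⁶/1.883×10⁻²⁸) ≈ 3.06×10⁶ m/s.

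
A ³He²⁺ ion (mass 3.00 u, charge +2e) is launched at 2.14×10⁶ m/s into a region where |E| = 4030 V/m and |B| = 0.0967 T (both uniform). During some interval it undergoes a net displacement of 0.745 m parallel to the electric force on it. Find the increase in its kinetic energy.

The magnetic force is always ⟂ v and does no work; only the electric force changes KE.
ΔKE = F_E · d = |q|E d = (3.204×10⁻¹⁹)(4030)(0.745) ≈ 9.62×10⁻¹⁶ J.

ΔKE ≈ 9.62×10⁻¹⁶ J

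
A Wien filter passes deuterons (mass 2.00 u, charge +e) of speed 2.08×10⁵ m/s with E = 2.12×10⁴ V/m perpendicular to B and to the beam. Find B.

Balance of forces in the selector: qE = qvB ⇒ B = E/v.
B = 2.12×10⁴/2.08×10⁵ = 0.102 T.

B = 0.102 T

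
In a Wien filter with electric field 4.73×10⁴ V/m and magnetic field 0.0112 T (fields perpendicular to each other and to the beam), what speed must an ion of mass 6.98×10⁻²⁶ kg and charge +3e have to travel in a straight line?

v = 4.22×10⁶ m/s

Zero net Lorentz force requires |qE| = |q v×B|, i.e. E = vB.
v = E/B = 4.73×10⁴/0.0112 = 4.22×10⁶ m/s.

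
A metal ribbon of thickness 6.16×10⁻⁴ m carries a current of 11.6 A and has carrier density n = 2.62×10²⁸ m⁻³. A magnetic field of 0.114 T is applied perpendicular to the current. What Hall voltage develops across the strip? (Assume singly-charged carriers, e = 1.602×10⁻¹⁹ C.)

V_H = IB/(n e t).
V_H = (11.6)(0.114)/((2.62×10²⁸)(1.602×10⁻¹⁹)(6.16×10⁻⁴)) ≈ 5.11×10⁻⁷ V.

V_H ≈ 5.11×10⁻⁷ V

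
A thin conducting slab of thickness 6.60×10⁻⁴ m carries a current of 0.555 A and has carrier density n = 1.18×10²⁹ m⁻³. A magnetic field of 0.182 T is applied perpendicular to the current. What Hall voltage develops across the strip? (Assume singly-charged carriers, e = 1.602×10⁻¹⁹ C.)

V_H = IB/(n e t).
V_H = (0.555)(0.182)/((1.18×10²⁹)(1.602×10⁻¹⁹)(6.60×10⁻⁴)) ≈ 8.10×10⁻⁹ V.

V_H ≈ 8.10×10⁻⁹ V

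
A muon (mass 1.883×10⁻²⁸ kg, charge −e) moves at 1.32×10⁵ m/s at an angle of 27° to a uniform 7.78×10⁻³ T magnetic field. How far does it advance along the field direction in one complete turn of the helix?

v∥ = v cosθ = 1.32×10⁵·cos27° ≈ 1.176×10⁵ m/s.
T = 2πm/(|q|B) = 2π(1.883×10⁻²⁸)/((1.602×10⁻¹⁹)(7.78×10⁻³)) ≈ 9.493×10⁻⁷ s.
pitch = v∥ T = (1.176×10⁵)(9.493×10⁻⁷) ≈ 0.112 m.

p ≈ 0.112 m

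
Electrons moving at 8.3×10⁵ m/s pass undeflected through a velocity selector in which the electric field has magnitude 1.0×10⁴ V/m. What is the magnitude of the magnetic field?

B = 0.012 T

Balance of forces in the selector: qE = qvB ⇒ B = E/v.
B = 1.0×10⁴/8.3×10⁵ = 0.012 T.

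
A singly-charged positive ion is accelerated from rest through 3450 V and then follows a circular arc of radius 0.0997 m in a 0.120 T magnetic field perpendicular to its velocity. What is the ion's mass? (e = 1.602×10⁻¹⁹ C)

Combine |q|V = ½mv² and r = mv/(|q|B): eliminate v to get m = qB²r²/(2V).
m = (1.602×10⁻¹⁹)(0.120)²(0.0997)²/(2·3450) ≈ 3.32×10⁻²⁷ kg.

m ≈ 3.32×10⁻²⁷ kg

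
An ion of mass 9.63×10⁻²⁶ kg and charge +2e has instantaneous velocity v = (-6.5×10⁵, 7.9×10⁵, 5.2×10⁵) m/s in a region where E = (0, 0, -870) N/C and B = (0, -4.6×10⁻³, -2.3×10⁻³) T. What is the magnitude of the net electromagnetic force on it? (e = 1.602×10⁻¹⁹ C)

|F| ≈ 8.51×10⁻¹⁶ N

v×B = (575, -1500, 2990) N/C.
E + v×B = (575, -1500, 2120) N/C.
F = q(E + v×B) = (3.204×10⁻¹⁹ C)·(575, -1500, 2120) = (1.84×10⁻¹⁶, -4.79×10⁻¹⁶, 6.79×10⁻¹⁶) N.
|F| = 8.51×10⁻¹⁶ N.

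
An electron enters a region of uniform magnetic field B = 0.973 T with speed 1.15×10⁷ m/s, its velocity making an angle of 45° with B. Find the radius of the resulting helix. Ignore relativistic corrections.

v⊥ = v sinθ = 1.15×10⁷·sin45° ≈ 8.132×10⁶ m/s.
r = m v⊥/(|q|B) = (9.109×10⁻³¹)(8.132×10⁶)/((1.602×10⁻¹⁹)(0.973)) ≈ 4.75×10⁻⁵ m.

r ≈ 4.75×10⁻⁵ m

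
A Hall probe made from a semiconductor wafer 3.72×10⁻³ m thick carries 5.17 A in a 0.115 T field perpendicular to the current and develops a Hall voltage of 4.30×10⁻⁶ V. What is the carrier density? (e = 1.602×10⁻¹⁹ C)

n ≈ 2.32×10²⁶ m⁻³

From V_H = IB/(n e t), n = IB/(V_H e t).
n = (5.17)(0.115)/((4.30×10⁻⁶)(1.602×10⁻¹⁹)(3.72×10⁻³)) ≈ 2.32×10²⁶ m⁻³.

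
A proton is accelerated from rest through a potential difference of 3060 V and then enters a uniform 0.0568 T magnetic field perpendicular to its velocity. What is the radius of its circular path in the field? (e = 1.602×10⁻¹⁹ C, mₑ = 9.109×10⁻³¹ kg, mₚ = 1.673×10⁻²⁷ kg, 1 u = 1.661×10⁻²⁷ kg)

Acceleration: |q|V = ½mv² ⇒ v = √(2|q|V/m) = √(2·1.602×10⁻¹⁹·3060/1.673×10⁻²⁷) ≈ 7.655×10⁵ m/s.
In the field: r = mv/(|q|B) = (1.673×10⁻²⁷)(7.655×10⁵)/((1.602×10⁻¹⁹)(0.0568)) ≈ 0.141 m.

r ≈ 0.141 m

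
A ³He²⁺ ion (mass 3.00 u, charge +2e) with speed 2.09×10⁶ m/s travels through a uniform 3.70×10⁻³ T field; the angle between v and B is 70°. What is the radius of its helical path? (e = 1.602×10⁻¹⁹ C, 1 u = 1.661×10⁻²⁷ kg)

r ≈ 8.26 m

v⊥ = v sinθ = 2.09×10⁶·sin70° ≈ 1.964×10⁶ m/s.
r = m v⊥/(|q|B) = (4.983×10⁻²⁷)(1.964×10⁶)/((3.204×10⁻¹⁹)(3.70×10⁻³)) ≈ 8.26 m.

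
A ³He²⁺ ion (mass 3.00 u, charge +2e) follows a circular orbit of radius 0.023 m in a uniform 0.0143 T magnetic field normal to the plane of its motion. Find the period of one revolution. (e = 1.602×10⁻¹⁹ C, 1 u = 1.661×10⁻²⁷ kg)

The cyclotron period depends only on m, q, B: T = 2πm/(|q|B).
T = 2π(4.983×10⁻²⁷)/((3.204×10⁻¹⁹)(0.0143)) ≈ 6.83×10⁻⁶ s.

T ≈ 6.83×10⁻⁶ s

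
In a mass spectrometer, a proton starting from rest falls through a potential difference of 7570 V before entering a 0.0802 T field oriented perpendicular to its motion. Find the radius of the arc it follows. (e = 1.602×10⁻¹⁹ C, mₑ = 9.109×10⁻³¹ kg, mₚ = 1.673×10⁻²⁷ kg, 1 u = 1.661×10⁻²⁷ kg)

Acceleration: |q|V = ½mv² ⇒ v = √(2|q|V/m) = √(2·1.602×10⁻¹⁹·7570/1.673×10⁻²⁷) ≈ 1.204×10⁶ m/s.
In the field: r = mv/(|q|B) = (1.673×10⁻²⁷)(1.204×10⁶)/((1.602×10⁻¹⁹)(0.0802)) ≈ 0.157 m.

r ≈ 0.157 m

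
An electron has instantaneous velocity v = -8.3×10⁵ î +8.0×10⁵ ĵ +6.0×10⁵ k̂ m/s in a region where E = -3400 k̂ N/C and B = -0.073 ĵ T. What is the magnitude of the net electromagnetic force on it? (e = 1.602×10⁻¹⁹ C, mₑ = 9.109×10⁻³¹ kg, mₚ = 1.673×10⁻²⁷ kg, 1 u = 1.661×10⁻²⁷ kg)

v×B = (4.38×10⁴, 0, 6.06×10⁴) N/C.
E + v×B = (4.38×10⁴, 0, 5.72×10⁴) N/C.
F = q(E + v×B) = (−1.602×10⁻¹⁹ C)·(4.38×10⁴, 0, 5.72×10⁴) = (-7.02×10⁻¹⁵, 0, -9.16×10⁻¹⁵) N.
|F| = 1.15×10⁻¹⁴ N.

|F| ≈ 1.15×10⁻¹⁴ N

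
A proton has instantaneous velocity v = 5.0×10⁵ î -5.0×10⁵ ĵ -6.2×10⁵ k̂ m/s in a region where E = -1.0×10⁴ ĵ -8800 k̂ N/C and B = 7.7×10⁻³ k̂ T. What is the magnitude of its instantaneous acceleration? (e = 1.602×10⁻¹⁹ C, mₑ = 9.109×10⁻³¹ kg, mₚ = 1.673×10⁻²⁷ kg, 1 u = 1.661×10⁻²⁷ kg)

|a| ≈ 1.61×10¹² m/s²

v×B = (-3850, -3850, 0) N/C.
E + v×B = (-3850, -1.38×10⁴, -8800) N/C.
F = q(E + v×B) = (1.602×10⁻¹⁹ C)·(-3850, -1.38×10⁴, -8800) = (-6.17×10⁻¹⁶, -2.22×10⁻¹⁵, -1.41×10⁻¹⁵) N.
|a| = |F|/m = 2.700×10⁻¹⁵/1.673×10⁻²⁷ ≈ 1.61×10¹² m/s².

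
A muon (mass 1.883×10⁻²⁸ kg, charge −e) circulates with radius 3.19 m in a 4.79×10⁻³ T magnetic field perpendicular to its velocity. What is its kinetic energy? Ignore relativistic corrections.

v = |q|Br/m, then KE = ½mv² = (qBr)²/(2m).
v = (1.602×10⁻¹⁹)(4.79×10⁻³)(3.19)/1.883×10⁻²⁸ ≈ 1.300×10⁷ m/s.
KE = ½(1.883×10⁻²⁸)(1.300×10⁷)² ≈ 1.59×10⁻¹⁴ J.

KE ≈ 1.59×10⁻¹⁴ J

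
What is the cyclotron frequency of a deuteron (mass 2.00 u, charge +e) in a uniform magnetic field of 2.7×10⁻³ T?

f ≈ 2.1×10⁴ Hz

f = |q|B/(2πm).
f = (1.602×10⁻¹⁹)(2.7×10⁻³)/(2π·3.322×10⁻²⁷) ≈ 2.1×10⁴ Hz.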